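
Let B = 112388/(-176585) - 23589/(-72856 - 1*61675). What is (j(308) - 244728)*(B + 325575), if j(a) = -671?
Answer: -1898013962344398421138/23756156635 ≈ -7.9896e+10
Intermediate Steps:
B = -10954206463/23756156635 (B = 112388*(-1/176585) - 23589/(-72856 - 61675) = -112388/176585 - 23589/(-134531) = -112388/176585 - 23589*(-1/134531) = -112388/176585 + 23589/134531 = -10954206463/23756156635 ≈ -0.46111)
(j(308) - 244728)*(B + 325575) = (-671 - 244728)*(-10954206463/23756156635 + 325575) = -245399*7734399742233662/23756156635 = -1898013962344398421138/23756156635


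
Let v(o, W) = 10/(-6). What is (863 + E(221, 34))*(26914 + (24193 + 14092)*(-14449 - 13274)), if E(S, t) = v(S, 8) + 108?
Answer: -3086400394028/3 ≈ -1.0288e+12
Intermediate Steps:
v(o, W) = -5/3 (v(o, W) = 10*(-⅙) = -5/3)
E(S, t) = 319/3 (E(S, t) = -5/3 + 108 = 319/3)
(863 + E(221, 34))*(26914 + (24193 + 14092)*(-14449 - 13274)) = (863 + 319/3)*(26914 + (24193 + 14092)*(-14449 - 13274)) = 2908*(26914 + 38285*(-27723))/3 = 2908*(26914 - 1061375055)/3 = (2908/3)*(-1061348141) = -3086400394028/3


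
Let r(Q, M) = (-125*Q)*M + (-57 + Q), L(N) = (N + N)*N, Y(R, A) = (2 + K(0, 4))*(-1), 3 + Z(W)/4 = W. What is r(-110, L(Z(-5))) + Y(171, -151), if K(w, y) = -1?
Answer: 28159832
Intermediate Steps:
Z(W) = -12 + 4*W
Y(R, A) = -1 (Y(R, A) = (2 - 1)*(-1) = 1*(-1) = -1)
L(N) = 2*N**2 (L(N) = (2*N)*N = 2*N**2)
r(Q, M) = -57 + Q - 125*M*Q (r(Q, M) = -125*M*Q + (-57 + Q) = -57 + Q - 125*M*Q)
r(-110, L(Z(-5))) + Y(171, -151) = (-57 - 110 - 125*2*(-12 + 4*(-5))**2*(-110)) - 1 = (-57 - 110 - 125*2*(-12 - 20)**2*(-110)) - 1 = (-57 - 110 - 125*2*(-32)**2*(-110)) - 1 = (-57 - 110 - 125*2*1024*(-110)) - 1 = (-57 - 110 - 125*2048*(-110)) - 1 = (-57 - 110 + 28160000) - 1 = 28159833 - 1 = 28159832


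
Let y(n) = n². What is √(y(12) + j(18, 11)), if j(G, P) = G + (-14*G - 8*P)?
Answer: I*√178 ≈ 13.342*I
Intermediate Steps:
j(G, P) = -13*G - 8*P
√(y(12) + j(18, 11)) = √(12² + (-13*18 - 8*11)) = √(144 + (-234 - 88)) = √(144 - 322) = √(-178) = I*√178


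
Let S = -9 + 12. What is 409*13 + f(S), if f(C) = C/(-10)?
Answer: 53167/10 ≈ 5316.7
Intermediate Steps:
S = 3
f(C) = -C/10 (f(C) = C*(-1/10) = -C/10)
409*13 + f(S) = 409*13 - 1/10*3 = 5317 - 3/10 = 53167/10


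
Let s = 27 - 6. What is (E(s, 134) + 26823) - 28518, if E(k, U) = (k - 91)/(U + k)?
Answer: -52559/31 ≈ -1695.5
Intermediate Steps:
s = 21
E(k, U) = (-91 + k)/(U + k)
(E(s, 134) + 26823) - 28518 = ((-91 + 21)/(134 + 21) + 26823) - 28518 = (-70/155 + 26823) - 28518 = ((1/155)*(-70) + 26823) - 28518 = (-14/31 + 26823) - 28518 = 831499/31 - 28518 = -52559/31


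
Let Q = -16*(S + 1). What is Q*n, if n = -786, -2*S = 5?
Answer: -18864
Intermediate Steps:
S = -5/2 (S = -½*5 = -5/2 ≈ -2.5000)
Q = 24 (Q = -16*(-5/2 + 1) = -16*(-3/2) = 24)
Q*n = 24*(-786) = -18864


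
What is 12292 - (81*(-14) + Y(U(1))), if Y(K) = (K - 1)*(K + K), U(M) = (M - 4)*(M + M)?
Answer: 13342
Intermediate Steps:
U(M) = 2*M*(-4 + M) (U(M) = (-4 + M)*(2*M) = 2*M*(-4 + M))
Y(K) = 2*K*(-1 + K) (Y(K) = (-1 + K)*(2*K) = 2*K*(-1 + K))
12292 - (81*(-14) + Y(U(1))) = 12292 - (81*(-14) + 2*(2*1*(-4 + 1))*(-1 + 2*1*(-4 + 1))) = 12292 - (-1134 + 2*(2*1*(-3))*(-1 + 2*1*(-3))) = 12292 - (-1134 + 2*(-6)*(-1 - 6)) = 12292 - (-1134 + 2*(-6)*(-7)) = 12292 - (-1134 + 84) = 12292 - 1*(-1050) = 12292 + 1050 = 13342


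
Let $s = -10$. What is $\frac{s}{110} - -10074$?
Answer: $\frac{110813}{11} \approx 10074.0$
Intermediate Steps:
$\frac{s}{110} - -10074 = - \frac{10}{110} - -10074 = \left(-10\right) \frac{1}{110} + 10074 = - \frac{1}{11} + 10074 = \frac{110813}{11}$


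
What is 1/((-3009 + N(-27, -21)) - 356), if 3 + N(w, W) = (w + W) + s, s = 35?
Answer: -1/3381 ≈ -0.00029577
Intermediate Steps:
N(w, W) = 32 + W + w (N(w, W) = -3 + ((w + W) + 35) = -3 + ((W + w) + 35) = -3 + (35 + W + w) = 32 + W + w)
1/((-3009 + N(-27, -21)) - 356) = 1/((-3009 + (32 - 21 - 27)) - 356) = 1/((-3009 - 16) - 356) = 1/(-3025 - 356) = 1/(-3381) = -1/3381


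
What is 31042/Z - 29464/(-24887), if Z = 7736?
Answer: 500237879/96262916 ≈ 5.1966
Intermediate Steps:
31042/Z - 29464/(-24887) = 31042/7736 - 29464/(-24887) = 31042*(1/7736) - 29464*(-1/24887) = 15521/3868 + 29464/24887 = 500237879/96262916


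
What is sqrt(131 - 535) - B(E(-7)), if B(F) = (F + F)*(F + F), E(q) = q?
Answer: -196 + 2*I*sqrt(101) ≈ -196.0 + 20.1*I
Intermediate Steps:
B(F) = 4*F**2 (B(F) = (2*F)*(2*F) = 4*F**2)
sqrt(131 - 535) - B(E(-7)) = sqrt(131 - 535) - 4*(-7)**2 = sqrt(-404) - 4*49 = 2*I*sqrt(101) - 1*196 = 2*I*sqrt(101) - 196 = -196 + 2*I*sqrt(101)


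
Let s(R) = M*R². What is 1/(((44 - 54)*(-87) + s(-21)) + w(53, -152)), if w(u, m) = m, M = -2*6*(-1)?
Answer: 1/6010 ≈ 0.00016639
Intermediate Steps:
M = 12 (M = -12*(-1) = 12)
s(R) = 12*R²
1/(((44 - 54)*(-87) + s(-21)) + w(53, -152)) = 1/(((44 - 54)*(-87) + 12*(-21)²) - 152) = 1/((-10*(-87) + 12*441) - 152) = 1/((870 + 5292) - 152) = 1/(6162 - 152) = 1/6010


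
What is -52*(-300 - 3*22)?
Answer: 19032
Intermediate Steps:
-52*(-300 - 3*22) = -52*(-300 - 66) = -52*(-366) = 19032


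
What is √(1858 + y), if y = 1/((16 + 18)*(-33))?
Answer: 5*√93560214/1122 ≈ 43.104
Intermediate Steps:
y = -1/1122 (y = 1/(34*(-33)) = 1/(-1122) = -1/1122 ≈ -0.00089127)
√(1858 + y) = √(1858 - 1/1122) = √(2084675/1122) = 5*√93560214/1122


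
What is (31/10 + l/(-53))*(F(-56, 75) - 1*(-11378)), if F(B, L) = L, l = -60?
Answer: 25689079/530 ≈ 48470.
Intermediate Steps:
(31/10 + l/(-53))*(F(-56, 75) - 1*(-11378)) = (31/10 - 60/(-53))*(75 - 1*(-11378)) = (31*(1/10) - 60*(-1/53))*(75 + 11378) = (31/10 + 60/53)*11453 = (2243/530)*11453 = 25689079/530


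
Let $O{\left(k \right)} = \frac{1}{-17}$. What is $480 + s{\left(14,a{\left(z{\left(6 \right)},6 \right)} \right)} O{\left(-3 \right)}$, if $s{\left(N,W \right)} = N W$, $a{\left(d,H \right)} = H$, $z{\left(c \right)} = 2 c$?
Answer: $\frac{8076}{17} \approx 475.06$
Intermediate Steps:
$O{\left(k \right)} = - \frac{1}{17}$
$480 + s{\left(14,a{\left(z{\left(6 \right)},6 \right)} \right)} O{\left(-3 \right)} = 480 + 14 \cdot 6 \left(- \frac{1}{17}\right) = 480 + 84 \left(- \frac{1}{17}\right) = 480 - \frac{84}{17} = \frac{8076}{17}$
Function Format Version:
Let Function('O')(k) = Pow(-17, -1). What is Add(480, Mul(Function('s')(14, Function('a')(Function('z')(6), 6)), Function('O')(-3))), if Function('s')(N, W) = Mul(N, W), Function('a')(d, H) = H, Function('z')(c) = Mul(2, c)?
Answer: Rational(8076, 17) ≈ 475.06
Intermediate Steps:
Function('O')(k) = Rational(-1, 17)
Add(480, Mul(Function('s')(14, Function('a')(Function('z')(6), 6)), Function('O')(-3))) = Add(480, Mul(Mul(14, 6), Rational(-1, 17))) = Add(480, Mul(84, Rational(-1, 17))) = Add(480, Rational(-84, 17)) = Rational(8076, 17)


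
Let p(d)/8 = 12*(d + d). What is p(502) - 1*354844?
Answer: -258460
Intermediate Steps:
p(d) = 192*d (p(d) = 8*(12*(d + d)) = 8*(12*(2*d)) = 8*(24*d) = 192*d)
p(502) - 1*354844 = 192*502 - 1*354844 = 96384 - 354844 = -258460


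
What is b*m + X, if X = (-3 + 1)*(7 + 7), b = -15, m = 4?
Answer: -88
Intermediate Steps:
X = -28 (X = -2*14 = -28)
b*m + X = -15*4 - 28 = -60 - 28 = -88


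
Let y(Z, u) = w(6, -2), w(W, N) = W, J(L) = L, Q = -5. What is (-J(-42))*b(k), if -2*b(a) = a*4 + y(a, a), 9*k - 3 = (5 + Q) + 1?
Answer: -490/3 ≈ -163.33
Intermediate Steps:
y(Z, u) = 6
k = 4/9 (k = 1/3 + ((5 - 5) + 1)/9 = 1/3 + (0 + 1)/9 = 1/3 + (1/9)*1 = 1/3 + 1/9 = 4/9 ≈ 0.44444)
b(a) = -3 - 2*a (b(a) = -(a*4 + 6)/2 = -(4*a + 6)/2 = -(6 + 4*a)/2 = -3 - 2*a)
(-J(-42))*b(k) = (-1*(-42))*(-3 - 2*4/9) = 42*(-3 - 8/9) = 42*(-35/9) = -490/3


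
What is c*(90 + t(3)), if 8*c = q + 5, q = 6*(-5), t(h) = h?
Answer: -2325/8 ≈ -290.63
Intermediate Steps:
q = -30
c = -25/8 (c = (-30 + 5)/8 = (1/8)*(-25) = -25/8 ≈ -3.1250)
c*(90 + t(3)) = -25*(90 + 3)/8 = -25/8*93 = -2325/8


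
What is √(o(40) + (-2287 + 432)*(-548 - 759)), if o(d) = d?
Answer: 5*√96981 ≈ 1557.1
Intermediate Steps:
√(o(40) + (-2287 + 432)*(-548 - 759)) = √(40 + (-2287 + 432)*(-548 - 759)) = √(40 - 1855*(-1307)) = √(40 + 2424485) = √2424525 = 5*√96981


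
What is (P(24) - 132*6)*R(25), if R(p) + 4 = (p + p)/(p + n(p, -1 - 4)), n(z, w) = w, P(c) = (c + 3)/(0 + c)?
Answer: 18981/16 ≈ 1186.3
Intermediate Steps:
P(c) = (3 + c)/c
R(p) = -4 + 2*p/(-5 + p) (R(p) = -4 + (p + p)/(p + (-1 - 4)) = -4 + (2*p)/(p - 5) = -4 + (2*p)/(-5 + p) = -4 + 2*p/(-5 + p))
(P(24) - 132*6)*R(25) = ((3 + 24)/24 - 132*6)*(2*(10 - 1*25)/(-5 + 25)) = ((1/24)*27 - 792)*(2*(10 - 25)/20) = (9/8 - 792)*(2*(1/20)*(-15)) = -6327/8*(-3/2) = 18981/16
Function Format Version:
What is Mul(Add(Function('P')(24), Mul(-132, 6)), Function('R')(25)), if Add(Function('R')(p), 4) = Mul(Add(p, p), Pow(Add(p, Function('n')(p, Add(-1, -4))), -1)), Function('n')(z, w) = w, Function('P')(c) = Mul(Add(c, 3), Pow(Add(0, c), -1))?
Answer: Rational(18981, 16) ≈ 1186.3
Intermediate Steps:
Function('P')(c) = Mul(Pow(c, -1), Add(3, c)) (Function('P')(c) = Mul(Add(3, c), Pow(c, -1)) = Mul(Pow(c, -1), Add(3, c)))
Function('R')(p) = Add(-4, Mul(2, p, Pow(Add(-5, p), -1))) (Function('R')(p) = Add(-4, Mul(Add(p, p), Pow(Add(p, Add(-1, -4)), -1))) = Add(-4, Mul(Mul(2, p), Pow(Add(p, -5), -1))) = Add(-4, Mul(Mul(2, p), Pow(Add(-5, p), -1))) = Add(-4, Mul(2, p, Pow(Add(-5, p), -1))))
Mul(Add(Function('P')(24), Mul(-132, 6)), Function('R')(25)) = Mul(Add(Mul(Pow(24, -1), Add(3, 24)), Mul(-132, 6)), Mul(2, Pow(Add(-5, 25), -1), Add(10, Mul(-1, 25)))) = Mul(Add(Mul(Rational(1, 24), 27), -792), Mul(2, Pow(20, -1), Add(10, -25))) = Mul(Add(Rational(9, 8), -792), Mul(2, Rational(1, 20), -15)) = Mul(Rational(-6327, 8), Rational(-3, 2)) = Rational(18981, 16)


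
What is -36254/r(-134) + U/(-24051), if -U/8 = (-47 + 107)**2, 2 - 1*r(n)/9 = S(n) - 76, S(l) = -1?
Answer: -283822718/5700087 ≈ -49.793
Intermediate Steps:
r(n) = 711 (r(n) = 18 - 9*(-1 - 76) = 18 - 9*(-77) = 18 + 693 = 711)
U = -28800 (U = -8*(-47 + 107)**2 = -8*60**2 = -8*3600 = -28800)
-36254/r(-134) + U/(-24051) = -36254/711 - 28800/(-24051) = -36254*1/711 - 28800*(-1/24051) = -36254/711 + 9600/8017 = -283822718/5700087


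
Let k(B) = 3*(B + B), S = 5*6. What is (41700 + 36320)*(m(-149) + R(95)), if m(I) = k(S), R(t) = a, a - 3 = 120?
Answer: 23640060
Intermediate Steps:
a = 123 (a = 3 + 120 = 123)
S = 30
k(B) = 6*B (k(B) = 3*(2*B) = 6*B)
R(t) = 123
m(I) = 180 (m(I) = 6*30 = 180)
(41700 + 36320)*(m(-149) + R(95)) = (41700 + 36320)*(180 + 123) = 78020*303 = 23640060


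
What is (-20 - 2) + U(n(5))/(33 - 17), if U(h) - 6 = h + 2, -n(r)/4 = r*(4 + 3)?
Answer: -121/4 ≈ -30.250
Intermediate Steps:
n(r) = -28*r (n(r) = -4*r*(4 + 3) = -4*r*7 = -28*r)
U(h) = 8 + h (U(h) = 6 + (h + 2) = 6 + (2 + h) = 8 + h)
(-20 - 2) + U(n(5))/(33 - 17) = (-20 - 2) + (8 - 28*5)/(33 - 17) = -22 + (8 - 140)/16 = -22 + (1/16)*(-132) = -22 - 33/4 = -121/4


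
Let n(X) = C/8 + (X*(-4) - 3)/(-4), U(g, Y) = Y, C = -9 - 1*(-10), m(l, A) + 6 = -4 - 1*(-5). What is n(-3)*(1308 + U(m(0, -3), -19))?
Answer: -21913/8 ≈ -2739.1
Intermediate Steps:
m(l, A) = -5 (m(l, A) = -6 + (-4 - 1*(-5)) = -6 + (-4 + 5) = -6 + 1 = -5)
C = 1 (C = -9 + 10 = 1)
n(X) = 7/8 + X (n(X) = 1/8 + (X*(-4) - 3)/(-4) = 1*(⅛) + (-4*X - 3)*(-¼) = ⅛ + (-3 - 4*X)*(-¼) = ⅛ + (¾ + X) = 7/8 + X)
n(-3)*(1308 + U(m(0, -3), -19)) = (7/8 - 3)*(1308 - 19) = -17/8*1289 = -21913/8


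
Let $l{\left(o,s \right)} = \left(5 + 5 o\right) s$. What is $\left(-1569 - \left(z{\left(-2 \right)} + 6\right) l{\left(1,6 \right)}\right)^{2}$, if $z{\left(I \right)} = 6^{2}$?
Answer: $16719921$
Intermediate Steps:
$l{\left(o,s \right)} = s \left(5 + 5 o\right)$
$z{\left(I \right)} = 36$
$\left(-1569 - \left(z{\left(-2 \right)} + 6\right) l{\left(1,6 \right)}\right)^{2} = \left(-1569 - \left(36 + 6\right) 5 \cdot 6 \left(1 + 1\right)\right)^{2} = \left(-1569 - 42 \cdot 5 \cdot 6 \cdot 2\right)^{2} = \left(-1569 - 42 \cdot 60\right)^{2} = \left(-1569 - 2520\right)^{2} = \left(-4089\right)^{2} = 16719921$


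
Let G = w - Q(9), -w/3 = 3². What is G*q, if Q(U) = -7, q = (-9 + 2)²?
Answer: -980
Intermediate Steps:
q = 49 (q = (-7)² = 49)
w = -27 (w = -3*3² = -3*9 = -27)
G = -20 (G = -27 - 1*(-7) = -27 + 7 = -20)
G*q = -20*49 = -980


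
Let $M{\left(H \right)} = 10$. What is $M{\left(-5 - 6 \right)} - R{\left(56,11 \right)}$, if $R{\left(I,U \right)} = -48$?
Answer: $58$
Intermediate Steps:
$M{\left(-5 - 6 \right)} - R{\left(56,11 \right)} = 10 - -48 = 10 + 48 = 58$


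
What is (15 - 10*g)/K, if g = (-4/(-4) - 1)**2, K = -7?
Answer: -15/7 ≈ -2.1429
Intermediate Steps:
g = 0 (g = (-4*(-1/4) - 1)**2 = (1 - 1)**2 = 0**2 = 0)
(15 - 10*g)/K = (15 - 10*0)/(-7) = (15 + 0)*(-1/7) = 15*(-1/7) = -15/7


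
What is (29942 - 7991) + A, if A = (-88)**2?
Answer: 29695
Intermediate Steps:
A = 7744
(29942 - 7991) + A = (29942 - 7991) + 7744 = 21951 + 7744 = 29695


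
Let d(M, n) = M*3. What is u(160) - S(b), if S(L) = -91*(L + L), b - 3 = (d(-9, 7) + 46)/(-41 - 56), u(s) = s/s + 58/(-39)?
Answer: 1928813/3783 ≈ 509.86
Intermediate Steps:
u(s) = -19/39 (u(s) = 1 + 58*(-1/39) = 1 - 58/39 = -19/39)
d(M, n) = 3*M
b = 272/97 (b = 3 + (3*(-9) + 46)/(-41 - 56) = 3 + (-27 + 46)/(-97) = 3 + 19*(-1/97) = 3 - 19/97 = 272/97 ≈ 2.8041)
S(L) = -182*L
u(160) - S(b) = -19/39 - (-182)*272/97 = -19/39 - 1*(-49504/97) = -19/39 + 49504/97 = 1928813/3783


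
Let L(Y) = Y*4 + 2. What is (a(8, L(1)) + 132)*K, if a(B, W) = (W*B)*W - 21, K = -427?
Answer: -170373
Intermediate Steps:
L(Y) = 2 + 4*Y (L(Y) = 4*Y + 2 = 2 + 4*Y)
a(B, W) = -21 + B*W² (a(B, W) = (B*W)*W - 21 = B*W² - 21 = -21 + B*W²)
(a(8, L(1)) + 132)*K = ((-21 + 8*(2 + 4*1)²) + 132)*(-427) = ((-21 + 8*(2 + 4)²) + 132)*(-427) = ((-21 + 8*6²) + 132)*(-427) = ((-21 + 8*36) + 132)*(-427) = ((-21 + 288) + 132)*(-427) = (267 + 132)*(-427) = 399*(-427) = -170373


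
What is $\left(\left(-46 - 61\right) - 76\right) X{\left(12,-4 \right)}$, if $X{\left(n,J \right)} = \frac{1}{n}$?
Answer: $- \frac{61}{4} \approx -15.25$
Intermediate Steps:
$\left(\left(-46 - 61\right) - 76\right) X{\left(12,-4 \right)} = \frac{\left(-46 - 61\right) - 76}{12} = \left(\left(-46 - 61\right) - 76\right) \frac{1}{12} = \left(-107 - 76\right) \frac{1}{12} = \left(-183\right) \frac{1}{12} = - \frac{61}{4}$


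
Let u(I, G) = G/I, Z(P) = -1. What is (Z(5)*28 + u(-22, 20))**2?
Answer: 101124/121 ≈ 835.74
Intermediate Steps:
(Z(5)*28 + u(-22, 20))**2 = (-1*28 + 20/(-22))**2 = (-28 + 20*(-1/22))**2 = (-28 - 10/11)**2 = (-318/11)**2 = 101124/121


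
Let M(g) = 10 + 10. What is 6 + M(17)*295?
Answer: 5906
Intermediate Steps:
M(g) = 20
6 + M(17)*295 = 6 + 20*295 = 6 + 5900 = 5906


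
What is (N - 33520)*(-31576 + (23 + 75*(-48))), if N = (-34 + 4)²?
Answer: 1146690860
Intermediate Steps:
N = 900 (N = (-30)² = 900)
(N - 33520)*(-31576 + (23 + 75*(-48))) = (900 - 33520)*(-31576 + (23 + 75*(-48))) = -32620*(-31576 + (23 - 3600)) = -32620*(-31576 - 3577) = -32620*(-35153) = 1146690860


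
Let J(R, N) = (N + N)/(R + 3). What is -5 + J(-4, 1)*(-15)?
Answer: 25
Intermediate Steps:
J(R, N) = 2*N/(3 + R) (J(R, N) = (2*N)/(3 + R) = 2*N/(3 + R))
-5 + J(-4, 1)*(-15) = -5 + (2*1/(3 - 4))*(-15) = -5 + (2*1/(-1))*(-15) = -5 + (2*1*(-1))*(-15) = -5 - 2*(-15) = -5 + 30 = 25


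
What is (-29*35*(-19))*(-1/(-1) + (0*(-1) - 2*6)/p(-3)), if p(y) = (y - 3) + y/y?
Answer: 65569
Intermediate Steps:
p(y) = -2 + y (p(y) = (-3 + y) + 1 = -2 + y)
(-29*35*(-19))*(-1/(-1) + (0*(-1) - 2*6)/p(-3)) = (-29*35*(-19))*(-1/(-1) + (0*(-1) - 2*6)/(-2 - 3)) = (-1015*(-19))*(-1*(-1) + (0 - 12)/(-5)) = 19285*(1 - 12*(-⅕)) = 19285*(1 + 12/5) = 19285*(17/5) = 65569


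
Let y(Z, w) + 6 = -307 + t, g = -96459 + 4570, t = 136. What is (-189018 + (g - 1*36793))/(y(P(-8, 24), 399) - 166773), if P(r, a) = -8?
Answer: 706/371 ≈ 1.9030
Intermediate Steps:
g = -91889
y(Z, w) = -177 (y(Z, w) = -6 + (-307 + 136) = -6 - 171 = -177)
(-189018 + (g - 1*36793))/(y(P(-8, 24), 399) - 166773) = (-189018 + (-91889 - 1*36793))/(-177 - 166773) = (-189018 + (-91889 - 36793))/(-166950) = (-189018 - 128682)*(-1/166950) = -317700*(-1/166950) = 706/371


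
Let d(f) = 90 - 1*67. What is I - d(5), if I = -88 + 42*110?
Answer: 4509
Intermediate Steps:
d(f) = 23 (d(f) = 90 - 67 = 23)
I = 4532 (I = -88 + 4620 = 4532)
I - d(5) = 4532 - 1*23 = 4532 - 23 = 4509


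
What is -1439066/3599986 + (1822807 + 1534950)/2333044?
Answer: 4365236947249/4199462868692 ≈ 1.0395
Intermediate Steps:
-1439066/3599986 + (1822807 + 1534950)/2333044 = -1439066*1/3599986 + 3357757*(1/2333044) = -719533/1799993 + 3357757/2333044 = 4365236947249/4199462868692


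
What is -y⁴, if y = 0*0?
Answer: 0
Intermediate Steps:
y = 0
-y⁴ = -1*0⁴ = -1*0 = 0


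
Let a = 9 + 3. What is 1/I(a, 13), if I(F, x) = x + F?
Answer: 1/25 ≈ 0.040000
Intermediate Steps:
a = 12
I(F, x) = F + x
1/I(a, 13) = 1/(12 + 13) = 1/25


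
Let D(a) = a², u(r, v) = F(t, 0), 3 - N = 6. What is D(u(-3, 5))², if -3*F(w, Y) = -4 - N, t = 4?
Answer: 1/81 ≈ 0.012346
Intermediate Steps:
N = -3 (N = 3 - 1*6 = 3 - 6 = -3)
F(w, Y) = ⅓ (F(w, Y) = -(-4 - 1*(-3))/3 = -(-4 + 3)/3 = -⅓*(-1) = ⅓)
u(r, v) = ⅓
D(u(-3, 5))² = ((⅓)²)² = (⅑)² = 1/81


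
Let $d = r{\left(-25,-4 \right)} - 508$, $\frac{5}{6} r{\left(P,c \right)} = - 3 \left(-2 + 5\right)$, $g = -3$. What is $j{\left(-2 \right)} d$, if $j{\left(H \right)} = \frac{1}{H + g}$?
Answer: $\frac{2594}{25} \approx 103.76$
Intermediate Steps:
$j{\left(H \right)} = \frac{1}{-3 + H}$ ($j{\left(H \right)} = \frac{1}{H - 3} = \frac{1}{-3 + H}$)
$r{\left(P,c \right)} = - \frac{54}{5}$ ($r{\left(P,c \right)} = \frac{6 \left(- 3 \left(-2 + 5\right)\right)}{5} = \frac{6 \left(\left(-3\right) 3\right)}{5} = \frac{6}{5} \left(-9\right) = - \frac{54}{5}$)
$d = - \frac{2594}{5}$ ($d = - \frac{54}{5} - 508 = - \frac{2594}{5} \approx -518.8$)
$j{\left(-2 \right)} d = \frac{1}{-3 - 2} \left(- \frac{2594}{5}\right) = \frac{1}{-5} \left(- \frac{2594}{5}\right) = \left(- \frac{1}{5}\right) \left(- \frac{2594}{5}\right) = \frac{2594}{25}$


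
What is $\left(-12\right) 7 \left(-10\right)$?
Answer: $840$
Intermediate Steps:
$\left(-12\right) 7 \left(-10\right) = \left(-84\right) \left(-10\right) = 840$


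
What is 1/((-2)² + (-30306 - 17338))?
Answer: -1/47640 ≈ -2.0991e-5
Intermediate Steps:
1/((-2)² + (-30306 - 17338)) = 1/(4 - 47644) = 1/(-47640) = -1/47640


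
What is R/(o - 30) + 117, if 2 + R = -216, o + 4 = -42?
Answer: 4555/38 ≈ 119.87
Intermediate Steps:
o = -46 (o = -4 - 42 = -46)
R = -218 (R = -2 - 216 = -218)
R/(o - 30) + 117 = -218/(-46 - 30) + 117 = -218/(-76) + 117 = -218*(-1/76) + 117 = 109/38 + 117 = 4555/38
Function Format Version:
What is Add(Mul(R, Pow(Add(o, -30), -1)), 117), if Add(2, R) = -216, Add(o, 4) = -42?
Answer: Rational(4555, 38) ≈ 119.87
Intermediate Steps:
o = -46 (o = Add(-4, -42) = -46)
R = -218 (R = Add(-2, -216) = -218)
Add(Mul(R, Pow(Add(o, -30), -1)), 117) = Add(Mul(-218, Pow(Add(-46, -30), -1)), 117) = Add(Mul(-218, Pow(-76, -1)), 117) = Add(Mul(-218, Rational(-1, 76)), 117) = Add(Rational(109, 38), 117) = Rational(4555, 38)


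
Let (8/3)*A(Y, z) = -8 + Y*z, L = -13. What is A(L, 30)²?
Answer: 356409/16 ≈ 22276.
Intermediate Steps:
A(Y, z) = -3 + 3*Y*z/8 (A(Y, z) = 3*(-8 + Y*z)/8 = -3 + 3*Y*z/8)
A(L, 30)² = (-3 + (3/8)*(-13)*30)² = (-3 - 585/4)² = (-597/4)² = 356409/16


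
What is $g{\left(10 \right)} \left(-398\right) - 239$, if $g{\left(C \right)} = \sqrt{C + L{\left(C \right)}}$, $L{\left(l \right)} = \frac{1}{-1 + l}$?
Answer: $-239 - \frac{398 \sqrt{91}}{3} \approx -1504.6$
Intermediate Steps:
$g{\left(C \right)} = \sqrt{C + \frac{1}{-1 + C}}$
$g{\left(10 \right)} \left(-398\right) - 239 = \sqrt{\frac{1 + 10 \left(-1 + 10\right)}{-1 + 10}} \left(-398\right) - 239 = \sqrt{\frac{1 + 10 \cdot 9}{9}} \left(-398\right) - 239 = \sqrt{\frac{1 + 90}{9}} \left(-398\right) - 239 = \sqrt{\frac{1}{9} \cdot 91} \left(-398\right) - 239 = \sqrt{\frac{91}{9}} \left(-398\right) - 239 = \frac{\sqrt{91}}{3} \left(-398\right) - 239 = - \frac{398 \sqrt{91}}{3} - 239 = -239 - \frac{398 \sqrt{91}}{3}$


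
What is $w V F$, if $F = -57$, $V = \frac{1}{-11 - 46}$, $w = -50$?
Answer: $-50$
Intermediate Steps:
$V = - \frac{1}{57}$ ($V = \frac{1}{-57} = - \frac{1}{57} \approx -0.017544$)
$w V F = \left(-50\right) \left(- \frac{1}{57}\right) \left(-57\right) = \frac{50}{57} \left(-57\right) = -50$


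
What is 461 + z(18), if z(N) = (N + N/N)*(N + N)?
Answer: 1145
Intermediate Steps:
z(N) = 2*N*(1 + N) (z(N) = (N + 1)*(2*N) = (1 + N)*(2*N) = 2*N*(1 + N))
461 + z(18) = 461 + 2*18*(1 + 18) = 461 + 2*18*19 = 461 + 684 = 1145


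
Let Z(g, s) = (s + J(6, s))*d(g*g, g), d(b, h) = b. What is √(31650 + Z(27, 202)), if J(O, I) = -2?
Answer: 65*√42 ≈ 421.25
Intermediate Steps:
Z(g, s) = g²*(-2 + s) (Z(g, s) = (s - 2)*(g*g) = (-2 + s)*g² = g²*(-2 + s))
√(31650 + Z(27, 202)) = √(31650 + 27²*(-2 + 202)) = √(31650 + 729*200) = √(31650 + 145800) = √177450 = 65*√42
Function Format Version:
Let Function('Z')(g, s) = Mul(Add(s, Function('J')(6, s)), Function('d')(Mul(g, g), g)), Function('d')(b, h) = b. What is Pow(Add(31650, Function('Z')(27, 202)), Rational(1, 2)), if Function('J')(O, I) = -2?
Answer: Mul(65, Pow(42, Rational(1, 2))) ≈ 421.25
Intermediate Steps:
Function('Z')(g, s) = Mul(Pow(g, 2), Add(-2, s)) (Function('Z')(g, s) = Mul(Add(s, -2), Mul(g, g)) = Mul(Add(-2, s), Pow(g, 2)) = Mul(Pow(g, 2), Add(-2, s)))
Pow(Add(31650, Function('Z')(27, 202)), Rational(1, 2)) = Pow(Add(31650, Mul(Pow(27, 2), Add(-2, 202))), Rational(1, 2)) = Pow(Add(31650, Mul(729, 200)), Rational(1, 2)) = Pow(Add(31650, 145800), Rational(1, 2)) = Pow(177450, Rational(1, 2)) = Mul(65, Pow(42, Rational(1, 2)))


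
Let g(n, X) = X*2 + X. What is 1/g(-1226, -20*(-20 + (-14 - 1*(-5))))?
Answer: 1/1740 ≈ 0.00057471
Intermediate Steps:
g(n, X) = 3*X (g(n, X) = 2*X + X = 3*X)
1/g(-1226, -20*(-20 + (-14 - 1*(-5)))) = 1/(3*(-20*(-20 + (-14 - 1*(-5))))) = 1/(3*(-20*(-20 + (-14 + 5)))) = 1/(3*(-20*(-20 - 9))) = 1/(3*(-20*(-29))) = 1/(3*580) = 1/1740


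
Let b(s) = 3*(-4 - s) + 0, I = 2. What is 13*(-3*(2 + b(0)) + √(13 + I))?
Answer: 390 + 13*√15 ≈ 440.35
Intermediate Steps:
b(s) = -12 - 3*s (b(s) = (-12 - 3*s) + 0 = -12 - 3*s)
13*(-3*(2 + b(0)) + √(13 + I)) = 13*(-3*(2 + (-12 - 3*0)) + √(13 + 2)) = 13*(-3*(2 + (-12 + 0)) + √15) = 13*(-3*(2 - 12) + √15) = 13*(-3*(-10) + √15) = 13*(30 + √15) = 390 + 13*√15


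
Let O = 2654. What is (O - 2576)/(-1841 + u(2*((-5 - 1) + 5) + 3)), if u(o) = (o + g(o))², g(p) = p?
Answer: -78/1837 ≈ -0.042461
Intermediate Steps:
u(o) = 4*o² (u(o) = (o + o)² = (2*o)² = 4*o²)
(O - 2576)/(-1841 + u(2*((-5 - 1) + 5) + 3)) = (2654 - 2576)/(-1841 + 4*(2*((-5 - 1) + 5) + 3)²) = 78/(-1841 + 4*(2*(-6 + 5) + 3)²) = 78/(-1841 + 4*(2*(-1) + 3)²) = 78/(-1841 + 4*(-2 + 3)²) = 78/(-1841 + 4*1²) = 78/(-1841 + 4*1) = 78/(-1841 + 4) = 78/(-1837) = 78*(-1/1837) = -78/1837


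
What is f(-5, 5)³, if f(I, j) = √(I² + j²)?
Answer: 250*√2 ≈ 353.55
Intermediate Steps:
f(-5, 5)³ = (√((-5)² + 5²))³ = (√(25 + 25))³ = (√50)³ = (5*√2)³ = 250*√2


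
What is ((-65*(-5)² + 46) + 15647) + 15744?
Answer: 29812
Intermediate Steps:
((-65*(-5)² + 46) + 15647) + 15744 = ((-65*25 + 46) + 15647) + 15744 = ((-1625 + 46) + 15647) + 15744 = (-1579 + 15647) + 15744 = 14068 + 15744 = 29812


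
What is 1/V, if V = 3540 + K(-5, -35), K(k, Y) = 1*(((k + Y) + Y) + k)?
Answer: 1/3460 ≈ 0.00028902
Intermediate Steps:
K(k, Y) = 2*Y + 2*k (K(k, Y) = 1*(((Y + k) + Y) + k) = 1*((k + 2*Y) + k) = 1*(2*Y + 2*k) = 2*Y + 2*k)
V = 3460 (V = 3540 + (2*(-35) + 2*(-5)) = 3540 + (-70 - 10) = 3540 - 80 = 3460)
1/V = 1/3460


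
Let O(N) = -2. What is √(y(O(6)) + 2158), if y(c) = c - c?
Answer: √2158 ≈ 46.454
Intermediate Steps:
y(c) = 0
√(y(O(6)) + 2158) = √(0 + 2158) = √2158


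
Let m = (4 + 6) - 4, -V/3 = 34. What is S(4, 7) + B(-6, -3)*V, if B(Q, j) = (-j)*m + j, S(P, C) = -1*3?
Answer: -1533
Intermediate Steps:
V = -102 (V = -3*34 = -102)
m = 6 (m = 10 - 4 = 6)
S(P, C) = -3
B(Q, j) = -5*j (B(Q, j) = -j*6 + j = -6*j + j = -5*j)
S(4, 7) + B(-6, -3)*V = -3 - 5*(-3)*(-102) = -3 + 15*(-102) = -3 - 1530 = -1533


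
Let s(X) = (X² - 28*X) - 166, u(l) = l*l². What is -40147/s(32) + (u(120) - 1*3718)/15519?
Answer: 5177173/4434 ≈ 1167.6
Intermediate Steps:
u(l) = l³
s(X) = -166 + X² - 28*X
-40147/s(32) + (u(120) - 1*3718)/15519 = -40147/(-166 + 32² - 28*32) + (120³ - 1*3718)/15519 = -40147/(-166 + 1024 - 896) + (1728000 - 3718)*(1/15519) = -40147/(-38) + 1724282*(1/15519) = -40147*(-1/38) + 246326/2217 = 2113/2 + 246326/2217 = 5177173/4434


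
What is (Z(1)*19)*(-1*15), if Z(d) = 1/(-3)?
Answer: 95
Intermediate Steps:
Z(d) = -⅓
(Z(1)*19)*(-1*15) = (-⅓*19)*(-1*15) = -19/3*(-15) = 95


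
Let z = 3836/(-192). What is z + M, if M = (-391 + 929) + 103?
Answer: 29809/48 ≈ 621.02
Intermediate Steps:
M = 641 (M = 538 + 103 = 641)
z = -959/48 (z = 3836*(-1/192) = -959/48 ≈ -19.979)
z + M = -959/48 + 641 = 29809/48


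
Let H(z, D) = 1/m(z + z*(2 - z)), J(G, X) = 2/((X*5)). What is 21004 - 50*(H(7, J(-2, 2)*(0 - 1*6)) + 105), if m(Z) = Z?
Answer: 220581/14 ≈ 15756.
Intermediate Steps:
J(G, X) = 2/(5*X) (J(G, X) = 2/((5*X)) = 2*(1/(5*X)) = 2/(5*X))
H(z, D) = 1/(z + z*(2 - z))
21004 - 50*(H(7, J(-2, 2)*(0 - 1*6)) + 105) = 21004 - 50*(-1/(7*(-3 + 7)) + 105) = 21004 - 50*(-1*⅐/4 + 105) = 21004 - 50*(-1*⅐*¼ + 105) = 21004 - 50*(-1/28 + 105) = 21004 - 50*2939/28 = 21004 - 1*73475/14 = 21004 - 73475/14 = 220581/14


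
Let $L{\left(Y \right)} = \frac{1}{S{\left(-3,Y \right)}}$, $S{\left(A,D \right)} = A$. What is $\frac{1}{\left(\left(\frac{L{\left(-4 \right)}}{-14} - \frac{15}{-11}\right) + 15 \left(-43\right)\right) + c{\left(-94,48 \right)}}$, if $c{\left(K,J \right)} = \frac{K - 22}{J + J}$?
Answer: $- \frac{1848}{1191629} \approx -0.0015508$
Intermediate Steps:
$L{\left(Y \right)} = - \frac{1}{3}$ ($L{\left(Y \right)} = \frac{1}{-3} = - \frac{1}{3}$)
$c{\left(K,J \right)} = \frac{-22 + K}{2 J}$
$\frac{1}{\left(\left(\frac{L{\left(-4 \right)}}{-14} - \frac{15}{-11}\right) + 15 \left(-43\right)\right) + c{\left(-94,48 \right)}} = \frac{1}{\left(\left(- \frac{1}{3 \left(-14\right)} - \frac{15}{-11}\right) + 15 \left(-43\right)\right) + \frac{-22 - 94}{2 \cdot 48}} = \frac{1}{\left(\left(\left(- \frac{1}{3}\right) \left(- \frac{1}{14}\right) - - \frac{15}{11}\right) - 645\right) + \frac{1}{2} \cdot \frac{1}{48} \left(-116\right)} = \frac{1}{\left(\left(\frac{1}{42} + \frac{15}{11}\right) - 645\right) - \frac{29}{24}} = \frac{1}{\left(\frac{641}{462} - 645\right) - \frac{29}{24}} = \frac{1}{- \frac{297349}{462} - \frac{29}{24}} = \frac{1}{- \frac{1191629}{1848}} = - \frac{1848}{1191629}$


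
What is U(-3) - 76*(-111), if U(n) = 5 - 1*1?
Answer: 8440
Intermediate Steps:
U(n) = 4 (U(n) = 5 - 1 = 4)
U(-3) - 76*(-111) = 4 - 76*(-111) = 4 + 8436 = 8440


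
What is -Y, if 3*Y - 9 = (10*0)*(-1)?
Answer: -3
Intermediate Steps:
Y = 3 (Y = 3 + ((10*0)*(-1))/3 = 3 + (0*(-1))/3 = 3 + (1/3)*0 = 3 + 0 = 3)
-Y = -1*3 = -3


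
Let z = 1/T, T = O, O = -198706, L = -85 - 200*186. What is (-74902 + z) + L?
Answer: -22292230023/198706 ≈ -1.1219e+5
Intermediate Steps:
L = -37285 (L = -85 - 37200 = -37285)
T = -198706
z = -1/198706 (z = 1/(-198706) = -1/198706 ≈ -5.0326e-6)
(-74902 + z) + L = (-74902 - 1/198706) - 37285 = -14883476813/198706 - 37285 = -22292230023/198706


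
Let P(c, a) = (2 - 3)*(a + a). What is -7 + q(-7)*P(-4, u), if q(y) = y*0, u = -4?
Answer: -7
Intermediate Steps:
q(y) = 0
P(c, a) = -2*a
-7 + q(-7)*P(-4, u) = -7 + 0*(-2*(-4)) = -7 + 0*8 = -7 + 0 = -7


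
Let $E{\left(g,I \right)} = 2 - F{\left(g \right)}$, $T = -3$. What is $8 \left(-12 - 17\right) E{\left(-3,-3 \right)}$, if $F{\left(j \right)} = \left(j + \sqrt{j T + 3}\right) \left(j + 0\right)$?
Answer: $1624 - 1392 \sqrt{3} \approx -787.01$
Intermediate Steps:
$F{\left(j \right)} = j \left(j + \sqrt{3 - 3 j}\right)$ ($F{\left(j \right)} = \left(j + \sqrt{j \left(-3\right) + 3}\right) \left(j + 0\right) = \left(j + \sqrt{- 3 j + 3}\right) j = \left(j + \sqrt{3 - 3 j}\right) j = j \left(j + \sqrt{3 - 3 j}\right)$)
$E{\left(g,I \right)} = 2 - g \left(g + \sqrt{3 - 3 g}\right)$
$8 \left(-12 - 17\right) E{\left(-3,-3 \right)} = 8 \left(-12 - 17\right) \left(2 - - 3 \left(-3 + \sqrt{3 - -9}\right)\right) = 8 \left(-29\right) \left(2 - - 3 \left(-3 + \sqrt{3 + 9}\right)\right) = - 232 \left(2 - - 3 \left(-3 + \sqrt{12}\right)\right) = - 232 \left(2 - - 3 \left(-3 + 2 \sqrt{3}\right)\right) = - 232 \left(2 - \left(9 - 6 \sqrt{3}\right)\right) = - 232 \left(-7 + 6 \sqrt{3}\right) = 1624 - 1392 \sqrt{3}$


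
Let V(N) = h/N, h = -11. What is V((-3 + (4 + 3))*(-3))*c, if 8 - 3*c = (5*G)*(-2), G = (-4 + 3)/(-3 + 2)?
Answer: 11/2 ≈ 5.5000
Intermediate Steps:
G = 1 (G = -1/(-1) = -1*(-1) = 1)
V(N) = -11/N
c = 6 (c = 8/3 - 5*1*(-2)/3 = 8/3 - 5*(-2)/3 = 8/3 - ⅓*(-10) = 8/3 + 10/3 = 6)
V((-3 + (4 + 3))*(-3))*c = -11*(-1/(3*(-3 + (4 + 3))))*6 = -11*(-1/(3*(-3 + 7)))*6 = -11/(4*(-3))*6 = -11/(-12)*6 = -11*(-1/12)*6 = (11/12)*6 = 11/2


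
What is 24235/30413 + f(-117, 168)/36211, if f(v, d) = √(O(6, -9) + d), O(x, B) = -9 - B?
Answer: 24235/30413 + 2*√42/36211 ≈ 0.79722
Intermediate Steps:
f(v, d) = √d (f(v, d) = √((-9 - 1*(-9)) + d) = √((-9 + 9) + d) = √(0 + d) = √d)
24235/30413 + f(-117, 168)/36211 = 24235/30413 + √168/36211 = 24235*(1/30413) + (2*√42)*(1/36211) = 24235/30413 + 2*√42/36211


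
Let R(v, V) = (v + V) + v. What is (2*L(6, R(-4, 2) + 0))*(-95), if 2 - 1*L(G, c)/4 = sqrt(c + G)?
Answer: -1520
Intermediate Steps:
R(v, V) = V + 2*v (R(v, V) = (V + v) + v = V + 2*v)
L(G, c) = 8 - 4*sqrt(G + c) (L(G, c) = 8 - 4*sqrt(c + G) = 8 - 4*sqrt(G + c))
(2*L(6, R(-4, 2) + 0))*(-95) = (2*(8 - 4*sqrt(6 + ((2 + 2*(-4)) + 0))))*(-95) = (2*(8 - 4*sqrt(6 + ((2 - 8) + 0))))*(-95) = (2*(8 - 4*sqrt(6 + (-6 + 0))))*(-95) = (2*(8 - 4*sqrt(6 - 6)))*(-95) = (2*(8 - 4*sqrt(0)))*(-95) = (2*(8 - 4*0))*(-95) = (2*(8 + 0))*(-95) = (2*8)*(-95) = 16*(-95) = -1520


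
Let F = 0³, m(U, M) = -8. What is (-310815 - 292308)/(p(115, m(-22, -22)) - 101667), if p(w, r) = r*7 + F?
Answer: 603123/101723 ≈ 5.9291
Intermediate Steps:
F = 0
p(w, r) = 7*r (p(w, r) = r*7 + 0 = 7*r + 0 = 7*r)
(-310815 - 292308)/(p(115, m(-22, -22)) - 101667) = (-310815 - 292308)/(7*(-8) - 101667) = -603123/(-56 - 101667) = -603123/(-101723) = -603123*(-1/101723) = 603123/101723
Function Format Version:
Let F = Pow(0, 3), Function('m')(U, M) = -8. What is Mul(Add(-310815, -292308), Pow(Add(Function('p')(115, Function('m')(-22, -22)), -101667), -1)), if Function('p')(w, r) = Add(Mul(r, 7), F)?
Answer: Rational(603123, 101723) ≈ 5.9291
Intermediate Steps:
F = 0
Function('p')(w, r) = Mul(7, r) (Function('p')(w, r) = Add(Mul(r, 7), 0) = Add(Mul(7, r), 0) = Mul(7, r))
Mul(Add(-310815, -292308), Pow(Add(Function('p')(115, Function('m')(-22, -22)), -101667), -1)) = Mul(Add(-310815, -292308), Pow(Add(Mul(7, -8), -101667), -1)) = Mul(-603123, Pow(Add(-56, -101667), -1)) = Mul(-603123, Pow(-101723, -1)) = Mul(-603123, Rational(-1, 101723)) = Rational(603123, 101723)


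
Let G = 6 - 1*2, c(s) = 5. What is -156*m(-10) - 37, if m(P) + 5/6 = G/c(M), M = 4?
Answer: -159/5 ≈ -31.800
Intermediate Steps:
G = 4 (G = 6 - 2 = 4)
m(P) = -1/30 (m(P) = -⅚ + 4/5 = -⅚ + 4*(⅕) = -⅚ + ⅘ = -1/30)
-156*m(-10) - 37 = -156*(-1/30) - 37 = 26/5 - 37 = -159/5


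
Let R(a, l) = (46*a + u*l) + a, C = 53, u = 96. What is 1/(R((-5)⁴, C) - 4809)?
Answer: 1/29654 ≈ 3.3722e-5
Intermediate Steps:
R(a, l) = 47*a + 96*l (R(a, l) = (46*a + 96*l) + a = 47*a + 96*l)
1/(R((-5)⁴, C) - 4809) = 1/((47*(-5)⁴ + 96*53) - 4809) = 1/((47*625 + 5088) - 4809) = 1/((29375 + 5088) - 4809) = 1/(34463 - 4809) = 1/29654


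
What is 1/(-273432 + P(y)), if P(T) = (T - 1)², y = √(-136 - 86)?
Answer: I/(-273653*I + 2*√222) ≈ -3.6543e-6 + 3.9793e-10*I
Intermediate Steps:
y = I*√222 (y = √(-222) = I*√222 ≈ 14.9*I)
P(T) = (-1 + T)²
1/(-273432 + P(y)) = 1/(-273432 + (-1 + I*√222)²)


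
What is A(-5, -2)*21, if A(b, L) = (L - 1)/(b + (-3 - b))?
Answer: 21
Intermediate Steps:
A(b, L) = 1/3 - L/3 (A(b, L) = (-1 + L)/(-3) = (-1 + L)*(-1/3) = 1/3 - L/3)
A(-5, -2)*21 = (1/3 - 1/3*(-2))*21 = (1/3 + 2/3)*21 = 1*21 = 21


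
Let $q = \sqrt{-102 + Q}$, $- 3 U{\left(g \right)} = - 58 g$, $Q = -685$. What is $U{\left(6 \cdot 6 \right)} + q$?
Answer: $696 + i \sqrt{787} \approx 696.0 + 28.054 i$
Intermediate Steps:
$U{\left(g \right)} = \frac{58 g}{3}$ ($U{\left(g \right)} = - \frac{\left(-58\right) g}{3} = \frac{58 g}{3}$)
$q = i \sqrt{787}$ ($q = \sqrt{-102 - 685} = \sqrt{-787} = i \sqrt{787} \approx 28.054 i$)
$U{\left(6 \cdot 6 \right)} + q = \frac{58 \cdot 6 \cdot 6}{3} + i \sqrt{787} = \frac{58}{3} \cdot 36 + i \sqrt{787} = 696 + i \sqrt{787}$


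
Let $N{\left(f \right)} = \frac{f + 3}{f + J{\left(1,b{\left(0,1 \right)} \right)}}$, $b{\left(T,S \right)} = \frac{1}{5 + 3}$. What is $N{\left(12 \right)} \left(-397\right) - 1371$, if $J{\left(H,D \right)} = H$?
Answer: $- \frac{23778}{13} \approx -1829.1$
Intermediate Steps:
$b{\left(T,S \right)} = \frac{1}{8}$
$N{\left(f \right)} = \frac{3 + f}{1 + f}$ ($N{\left(f \right)} = \frac{f + 3}{f + 1} = \frac{3 + f}{1 + f}$)
$N{\left(12 \right)} \left(-397\right) - 1371 = \frac{3 + 12}{1 + 12} \left(-397\right) - 1371 = \frac{1}{13} \cdot 15 \left(-397\right) - 1371 = \frac{15}{13} \left(-397\right) - 1371 = - \frac{5955}{13} - 1371 = - \frac{23778}{13}$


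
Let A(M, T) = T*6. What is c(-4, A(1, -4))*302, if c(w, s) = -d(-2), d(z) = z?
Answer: 604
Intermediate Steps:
A(M, T) = 6*T
c(w, s) = 2 (c(w, s) = -1*(-2) = 2)
c(-4, A(1, -4))*302 = 2*302 = 604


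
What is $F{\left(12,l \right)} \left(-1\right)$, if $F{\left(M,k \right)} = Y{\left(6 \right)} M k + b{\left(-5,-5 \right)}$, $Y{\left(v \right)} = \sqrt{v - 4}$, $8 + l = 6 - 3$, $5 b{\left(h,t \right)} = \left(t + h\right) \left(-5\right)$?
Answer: $-10 + 60 \sqrt{2} \approx 74.853$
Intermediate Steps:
$b{\left(h,t \right)} = - h - t$ ($b{\left(h,t \right)} = \frac{\left(t + h\right) \left(-5\right)}{5} = \frac{\left(h + t\right) \left(-5\right)}{5} = \frac{- 5 h - 5 t}{5} = - h - t$)
$l = -5$ ($l = -8 + \left(6 - 3\right) = -8 + 3 = -5$)
$Y{\left(v \right)} = \sqrt{-4 + v}$
$F{\left(M,k \right)} = 10 + M k \sqrt{2}$ ($F{\left(M,k \right)} = \sqrt{-4 + 6} M k - -10 = \sqrt{2} M k + \left(5 + 5\right) = M \sqrt{2} k + 10 = M k \sqrt{2} + 10 = 10 + M k \sqrt{2}$)
$F{\left(12,l \right)} \left(-1\right) = \left(10 + 12 \left(-5\right) \sqrt{2}\right) \left(-1\right) = \left(10 - 60 \sqrt{2}\right) \left(-1\right) = -10 + 60 \sqrt{2}$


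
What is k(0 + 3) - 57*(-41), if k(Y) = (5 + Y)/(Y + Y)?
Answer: 7015/3 ≈ 2338.3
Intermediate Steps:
k(Y) = (5 + Y)/(2*Y) (k(Y) = (5 + Y)/((2*Y)) = (5 + Y)*(1/(2*Y)) = (5 + Y)/(2*Y))
k(0 + 3) - 57*(-41) = (5 + (0 + 3))/(2*(0 + 3)) - 57*(-41) = (½)*(5 + 3)/3 + 2337 = (½)*(⅓)*8 + 2337 = 4/3 + 2337 = 7015/3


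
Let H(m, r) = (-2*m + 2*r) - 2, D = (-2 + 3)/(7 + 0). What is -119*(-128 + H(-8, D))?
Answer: 13532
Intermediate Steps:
D = 1/7 ≈ 0.14286
H(m, r) = -2 - 2*m + 2*r
-119*(-128 + H(-8, D)) = -119*(-128 + (-2 - 2*(-8) + 2*(1/7))) = -119*(-128 + (-2 + 16 + 2/7)) = -119*(-128 + 100/7) = -119*(-796/7) = 13532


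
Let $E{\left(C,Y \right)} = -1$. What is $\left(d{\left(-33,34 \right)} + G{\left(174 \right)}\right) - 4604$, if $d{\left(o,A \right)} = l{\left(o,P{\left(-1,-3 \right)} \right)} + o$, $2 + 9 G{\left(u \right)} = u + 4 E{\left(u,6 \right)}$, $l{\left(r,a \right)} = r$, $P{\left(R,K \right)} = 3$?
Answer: $- \frac{13954}{3} \approx -4651.3$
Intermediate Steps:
$G{\left(u \right)} = - \frac{2}{3} + \frac{u}{9}$ ($G{\left(u \right)} = - \frac{2}{9} + \frac{u + 4 \left(-1\right)}{9} = - \frac{2}{9} + \frac{u - 4}{9} = - \frac{2}{9} + \frac{-4 + u}{9} = - \frac{2}{9} + \left(- \frac{4}{9} + \frac{u}{9}\right) = - \frac{2}{3} + \frac{u}{9}$)
$d{\left(o,A \right)} = 2 o$ ($d{\left(o,A \right)} = o + o = 2 o$)
$\left(d{\left(-33,34 \right)} + G{\left(174 \right)}\right) - 4604 = \left(2 \left(-33\right) + \left(- \frac{2}{3} + \frac{1}{9} \cdot 174\right)\right) - 4604 = \left(-66 + \left(- \frac{2}{3} + \frac{58}{3}\right)\right) - 4604 = \left(-66 + \frac{56}{3}\right) - 4604 = - \frac{142}{3} - 4604 = - \frac{13954}{3}$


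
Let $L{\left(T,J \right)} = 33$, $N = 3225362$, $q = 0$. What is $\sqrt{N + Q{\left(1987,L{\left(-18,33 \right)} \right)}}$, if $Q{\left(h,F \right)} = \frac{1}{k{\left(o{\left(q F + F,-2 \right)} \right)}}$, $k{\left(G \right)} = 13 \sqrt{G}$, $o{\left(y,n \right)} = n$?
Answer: $\frac{\sqrt{2180344712 - 26 i \sqrt{2}}}{26} \approx 1795.9 - 1.5143 \cdot 10^{-5} i$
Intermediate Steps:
$Q{\left(h,F \right)} = - \frac{i \sqrt{2}}{26}$ ($Q{\left(h,F \right)} = \frac{1}{13 \sqrt{-2}} = \frac{1}{13 i \sqrt{2}} = - \frac{i \sqrt{2}}{26}$)
$\sqrt{N + Q{\left(1987,L{\left(-18,33 \right)} \right)}} = \sqrt{3225362 - \frac{i \sqrt{2}}{26}}$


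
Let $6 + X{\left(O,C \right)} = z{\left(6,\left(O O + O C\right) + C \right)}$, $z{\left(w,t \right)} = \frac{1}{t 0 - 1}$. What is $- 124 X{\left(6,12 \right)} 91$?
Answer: $78988$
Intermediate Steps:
$z{\left(w,t \right)} = -1$ ($z{\left(w,t \right)} = \frac{1}{0 - 1} = \frac{1}{-1} = -1$)
$X{\left(O,C \right)} = -7$ ($X{\left(O,C \right)} = -6 - 1 = -7$)
$- 124 X{\left(6,12 \right)} 91 = \left(-124\right) \left(-7\right) 91 = 868 \cdot 91 = 78988$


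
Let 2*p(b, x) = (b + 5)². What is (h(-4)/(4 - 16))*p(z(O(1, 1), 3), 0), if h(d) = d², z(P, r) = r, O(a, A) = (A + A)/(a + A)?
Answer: -128/3 ≈ -42.667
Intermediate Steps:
O(a, A) = 2*A/(A + a) (O(a, A) = (2*A)/(A + a) = 2*A/(A + a))
p(b, x) = (5 + b)²/2 (p(b, x) = (b + 5)²/2 = (5 + b)²/2)
(h(-4)/(4 - 16))*p(z(O(1, 1), 3), 0) = ((-4)²/(4 - 16))*((5 + 3)²/2) = (16/(-12))*((½)*8²) = (16*(-1/12))*((½)*64) = -4/3*32 = -128/3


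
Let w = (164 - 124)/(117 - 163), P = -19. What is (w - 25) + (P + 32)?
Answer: -296/23 ≈ -12.870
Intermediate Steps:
w = -20/23 (w = 40/(-46) = 40*(-1/46) = -20/23 ≈ -0.86957)
(w - 25) + (P + 32) = (-20/23 - 25) + (-19 + 32) = -595/23 + 13 = -296/23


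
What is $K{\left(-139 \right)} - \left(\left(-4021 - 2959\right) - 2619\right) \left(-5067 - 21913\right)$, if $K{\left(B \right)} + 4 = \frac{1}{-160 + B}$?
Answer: $- \frac{77435326177}{299} \approx -2.5898 \cdot 10^{8}$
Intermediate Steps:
$K{\left(B \right)} = -4 + \frac{1}{-160 + B}$
$K{\left(-139 \right)} - \left(\left(-4021 - 2959\right) - 2619\right) \left(-5067 - 21913\right) = \frac{641 - -556}{-160 - 139} - \left(\left(-4021 - 2959\right) - 2619\right) \left(-5067 - 21913\right) = \frac{641 + 556}{-299} - \left(-6980 - 2619\right) \left(-26980\right) = \left(- \frac{1}{299}\right) 1197 - \left(-9599\right) \left(-26980\right) = - \frac{1197}{299} - 258981020 = - \frac{77435326177}{299}$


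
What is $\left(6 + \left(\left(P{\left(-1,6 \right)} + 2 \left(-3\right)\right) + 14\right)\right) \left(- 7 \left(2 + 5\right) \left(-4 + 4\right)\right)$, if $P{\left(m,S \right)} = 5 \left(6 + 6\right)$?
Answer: $0$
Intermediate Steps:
$P{\left(m,S \right)} = 60$ ($P{\left(m,S \right)} = 5 \cdot 12 = 60$)
$\left(6 + \left(\left(P{\left(-1,6 \right)} + 2 \left(-3\right)\right) + 14\right)\right) \left(- 7 \left(2 + 5\right) \left(-4 + 4\right)\right) = \left(6 + \left(\left(60 + 2 \left(-3\right)\right) + 14\right)\right) \left(- 7 \left(2 + 5\right) \left(-4 + 4\right)\right) = \left(6 + \left(\left(60 - 6\right) + 14\right)\right) \left(- 7 \cdot 7 \cdot 0\right) = \left(6 + \left(54 + 14\right)\right) \left(\left(-7\right) 0\right) = \left(6 + 68\right) 0 = 74 \cdot 0 = 0$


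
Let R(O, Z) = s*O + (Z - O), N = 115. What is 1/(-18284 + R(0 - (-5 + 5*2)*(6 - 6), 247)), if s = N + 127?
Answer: -1/18037 ≈ -5.5442e-5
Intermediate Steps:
s = 242 (s = 115 + 127 = 242)
R(O, Z) = Z + 241*O (R(O, Z) = 242*O + (Z - O) = Z + 241*O)
1/(-18284 + R(0 - (-5 + 5*2)*(6 - 6), 247)) = 1/(-18284 + (247 + 241*(0 - (-5 + 5*2)*(6 - 6)))) = 1/(-18284 + (247 + 241*(0 - (-5 + 10)*0))) = 1/(-18284 + (247 + 241*(0 - 5*0))) = 1/(-18284 + (247 + 241*(0 - 1*0))) = 1/(-18284 + (247 + 241*(0 + 0))) = 1/(-18284 + (247 + 241*0)) = 1/(-18284 + (247 + 0)) = 1/(-18284 + 247) = 1/(-18037) = -1/18037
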